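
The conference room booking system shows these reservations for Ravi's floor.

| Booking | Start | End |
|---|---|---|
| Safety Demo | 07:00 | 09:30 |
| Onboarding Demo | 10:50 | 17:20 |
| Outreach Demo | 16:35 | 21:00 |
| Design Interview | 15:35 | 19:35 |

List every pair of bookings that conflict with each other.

Sorted by start: Safety Demo, Onboarding Demo, Design Interview, Outreach Demo.
Onboarding Demo starts after Safety Demo ends, so Safety Demo has no further overlaps.
Design Interview starts before Onboarding Demo ends → Onboarding Demo and Design Interview overlap.
Outreach Demo starts before Onboarding Demo ends → Onboarding Demo and Outreach Demo overlap.
Outreach Demo starts before Design Interview ends → Design Interview and Outreach Demo overlap.

Design Interview & Onboarding Demo, Design Interview & Outreach Demo, Onboarding Demo & Outreach Demo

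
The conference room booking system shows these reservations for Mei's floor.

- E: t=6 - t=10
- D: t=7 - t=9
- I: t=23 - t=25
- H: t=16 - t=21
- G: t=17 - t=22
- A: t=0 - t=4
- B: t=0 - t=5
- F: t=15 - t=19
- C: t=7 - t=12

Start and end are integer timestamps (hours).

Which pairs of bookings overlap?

Sorted by start: A, B, E, C, D, F, H, G, I.
B starts before A ends → A and B overlap.
E starts after A ends, so A has no further overlaps.
E starts after B ends, so B has no further overlaps.
C starts before E ends → E and C overlap.
D starts before E ends → E and D overlap.
F starts after E ends, so E has no further overlaps.
D starts before C ends → C and D overlap.
F starts after C ends, so C has no further overlaps.
F starts after D ends, so D has no further overlaps.
H starts before F ends → F and H overlap.
G starts before F ends → F and G overlap.
I starts after F ends.
G starts before H ends → H and G overlap.
I starts after H ends.
I starts after G ends.

A & B, C & D, C & E, D & E, F & G, F & H, G & H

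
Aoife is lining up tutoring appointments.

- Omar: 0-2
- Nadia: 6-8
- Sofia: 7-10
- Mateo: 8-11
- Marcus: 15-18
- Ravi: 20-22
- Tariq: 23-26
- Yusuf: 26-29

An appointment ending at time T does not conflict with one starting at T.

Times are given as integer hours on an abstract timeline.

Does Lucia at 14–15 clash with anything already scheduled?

Omar: ends 2 at or before Lucia starts 14 → clear.
Nadia: ends 8 at or before Lucia starts 14 → clear.
Sofia: ends 10 at or before Lucia starts 14 → clear.
Mateo: ends 11 at or before Lucia starts 14 → clear.
Marcus: starts 15 at or after Lucia ends 15 → clear.
Ravi: starts 20 at or after Lucia ends 15 → clear.
Tariq: starts 23 at or after Lucia ends 15 → clear.
Yusuf: starts 26 at or after Lucia ends 15 → clear.

No — it doesn't clash with anything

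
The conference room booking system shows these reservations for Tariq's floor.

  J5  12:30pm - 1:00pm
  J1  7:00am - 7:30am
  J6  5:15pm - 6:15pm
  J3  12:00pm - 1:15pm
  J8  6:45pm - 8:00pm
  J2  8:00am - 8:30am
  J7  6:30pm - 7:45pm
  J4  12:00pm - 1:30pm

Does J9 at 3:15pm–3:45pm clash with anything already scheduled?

J1: ends 7:30am at or before J9 starts 3:15pm → clear.
J2: ends 8:30am at or before J9 starts 3:15pm → clear.
J3: ends 1:15pm at or before J9 starts 3:15pm → clear.
J4: ends 1:30pm at or before J9 starts 3:15pm → clear.
J5: ends 1:00pm at or before J9 starts 3:15pm → clear.
J6: starts 5:15pm at or after J9 ends 3:45pm → clear.
J7: starts 6:30pm at or after J9 ends 3:45pm → clear.
J8: starts 6:45pm at or after J9 ends 3:45pm → clear.

No — it doesn't clash with anything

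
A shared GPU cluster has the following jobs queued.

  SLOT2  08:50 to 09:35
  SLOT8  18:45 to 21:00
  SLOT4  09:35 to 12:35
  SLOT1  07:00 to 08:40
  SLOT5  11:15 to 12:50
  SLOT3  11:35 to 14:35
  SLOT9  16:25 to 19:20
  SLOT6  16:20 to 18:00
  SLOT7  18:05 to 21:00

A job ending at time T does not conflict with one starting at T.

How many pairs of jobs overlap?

7

Two intervals overlap when each starts before the other ends.
Sorted by start: SLOT1, SLOT2, SLOT4, SLOT5, SLOT3, SLOT6, SLOT9, SLOT7, SLOT8.
SLOT2 starts after SLOT1 ends; SLOT1 is clear from here.
SLOT4 starts exactly when SLOT2 ends (back-to-back, no overlap); SLOT2 is clear from here.
SLOT5 starts before SLOT4 ends → SLOT4 and SLOT5 overlap.
SLOT3 starts before SLOT4 ends → SLOT4 and SLOT3 overlap.
SLOT6 starts after SLOT4 ends; SLOT4 is clear from here.
SLOT3 starts before SLOT5 ends → SLOT5 and SLOT3 overlap.
SLOT6 starts after SLOT5 ends; SLOT5 is clear from here.
SLOT6 starts after SLOT3 ends; SLOT3 is clear from here.
SLOT9 starts before SLOT6 ends → SLOT6 and SLOT9 overlap.
SLOT7 starts after SLOT6 ends; SLOT6 is clear from here.
SLOT7 starts before SLOT9 ends → SLOT9 and SLOT7 overlap.
SLOT8 starts before SLOT9 ends → SLOT9 and SLOT8 overlap.
SLOT8 starts before SLOT7 ends → SLOT7 and SLOT8 overlap.
Overlapping pairs: SLOT3 & SLOT4, SLOT3 & SLOT5, SLOT4 & SLOT5, SLOT6 & SLOT9, SLOT7 & SLOT8, SLOT7 & SLOT9, SLOT8 & SLOT9 — 7 in total.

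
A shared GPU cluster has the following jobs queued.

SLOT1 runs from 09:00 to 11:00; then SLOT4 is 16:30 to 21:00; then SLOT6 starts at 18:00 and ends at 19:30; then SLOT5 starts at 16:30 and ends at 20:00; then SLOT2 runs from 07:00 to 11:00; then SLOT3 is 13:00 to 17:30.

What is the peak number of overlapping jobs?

3

Sweep the timeline, counting +1 at each start and −1 at each end (ends before starts at a tie):
07:00 start SLOT2 → 1
09:00 start SLOT1 → 2
11:00 end SLOT1 → 1
11:00 end SLOT2 → 0
13:00 start SLOT3 → 1
16:30 start SLOT4 → 2
16:30 start SLOT5 → 3
17:30 end SLOT3 → 2
18:00 start SLOT6 → 3
19:30 end SLOT6 → 2
20:00 end SLOT5 → 1
21:00 end SLOT4 → 0
Peak is 3, at 16:30 (SLOT3, SLOT4, SLOT5).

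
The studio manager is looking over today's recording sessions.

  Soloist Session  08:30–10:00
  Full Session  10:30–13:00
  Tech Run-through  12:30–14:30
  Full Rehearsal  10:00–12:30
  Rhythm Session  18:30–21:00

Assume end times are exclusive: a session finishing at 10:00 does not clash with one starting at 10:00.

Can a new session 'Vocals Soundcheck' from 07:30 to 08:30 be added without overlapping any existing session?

Soloist Session: starts 08:30 at or after Vocals Soundcheck ends 08:30 → clear.
Full Rehearsal: starts 10:00 at or after Vocals Soundcheck ends 08:30 → clear.
Full Session: starts 10:30 at or after Vocals Soundcheck ends 08:30 → clear.
Tech Run-through: starts 12:30 at or after Vocals Soundcheck ends 08:30 → clear.
Rhythm Session: starts 18:30 at or after Vocals Soundcheck ends 08:30 → clear.

Yes — the slot is free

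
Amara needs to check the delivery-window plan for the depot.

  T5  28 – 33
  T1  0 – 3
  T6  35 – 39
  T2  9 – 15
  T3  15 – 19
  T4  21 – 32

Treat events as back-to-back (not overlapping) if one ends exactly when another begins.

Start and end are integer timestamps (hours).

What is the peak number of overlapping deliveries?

Sweep the timeline, counting +1 at each start and −1 at each end (ends before starts at a tie):
0 start T1 → 1
3 end T1 → 0
9 start T2 → 1
15 end T2 → 0
15 start T3 → 1
19 end T3 → 0
21 start T4 → 1
28 start T5 → 2
32 end T4 → 1
33 end T5 → 0
35 start T6 → 1
39 end T6 → 0
Peak is 2, at 28 (T4, T5).

2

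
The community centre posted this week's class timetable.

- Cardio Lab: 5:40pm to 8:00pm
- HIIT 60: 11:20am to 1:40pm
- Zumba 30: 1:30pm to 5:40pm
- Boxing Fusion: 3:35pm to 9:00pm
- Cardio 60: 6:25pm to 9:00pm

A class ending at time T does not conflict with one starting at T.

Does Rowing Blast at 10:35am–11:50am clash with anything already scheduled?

HIIT 60: starts 11:20am before Rowing Blast ends 11:50am, and ends 1:40pm after Rowing Blast starts 10:35am → overlap.
Zumba 30: starts 1:30pm at or after Rowing Blast ends 11:50am → clear.
Boxing Fusion: starts 3:35pm at or after Rowing Blast ends 11:50am → clear.
Cardio Lab: starts 5:40pm at or after Rowing Blast ends 11:50am → clear.
Cardio 60: starts 6:25pm at or after Rowing Blast ends 11:50am → clear.
Rowing Blast overlaps HIIT 60.

Yes — it overlaps HIIT 60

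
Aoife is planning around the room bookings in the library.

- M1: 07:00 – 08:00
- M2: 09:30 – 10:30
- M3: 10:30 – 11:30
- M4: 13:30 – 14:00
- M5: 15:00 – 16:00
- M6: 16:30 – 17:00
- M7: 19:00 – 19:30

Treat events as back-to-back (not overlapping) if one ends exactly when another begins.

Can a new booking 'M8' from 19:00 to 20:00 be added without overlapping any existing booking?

No — it overlaps M7

M1: ends 08:00 at or before M8 starts 19:00 → clear.
M2: ends 10:30 at or before M8 starts 19:00 → clear.
M3: ends 11:30 at or before M8 starts 19:00 → clear.
M4: ends 14:00 at or before M8 starts 19:00 → clear.
M5: ends 16:00 at or before M8 starts 19:00 → clear.
M6: ends 17:00 at or before M8 starts 19:00 → clear.
M7: starts 19:00 before M8 ends 20:00, and ends 19:30 after M8 starts 19:00 → overlap.
M8 overlaps M7.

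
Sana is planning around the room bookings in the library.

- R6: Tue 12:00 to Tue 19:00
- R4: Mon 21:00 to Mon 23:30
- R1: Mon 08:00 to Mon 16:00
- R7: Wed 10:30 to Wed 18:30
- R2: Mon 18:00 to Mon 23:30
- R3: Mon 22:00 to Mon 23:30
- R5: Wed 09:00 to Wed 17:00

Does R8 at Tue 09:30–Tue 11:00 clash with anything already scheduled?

R1: ends Mon 16:00 at or before R8 starts Tue 09:30 → clear.
R2: ends Mon 23:30 at or before R8 starts Tue 09:30 → clear.
R4: ends Mon 23:30 at or before R8 starts Tue 09:30 → clear.
R3: ends Mon 23:30 at or before R8 starts Tue 09:30 → clear.
R6: starts Tue 12:00 at or after R8 ends Tue 11:00 → clear.
R5: starts Wed 09:00 at or after R8 ends Tue 11:00 → clear.
R7: starts Wed 10:30 at or after R8 ends Tue 11:00 → clear.

No — it doesn't clash with anything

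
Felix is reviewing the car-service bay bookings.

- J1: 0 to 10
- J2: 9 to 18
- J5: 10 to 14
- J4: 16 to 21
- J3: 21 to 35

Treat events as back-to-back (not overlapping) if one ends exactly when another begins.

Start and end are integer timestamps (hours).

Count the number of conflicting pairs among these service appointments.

3

Sorted by start: J1, J2, J5, J4, J3.
J2 starts before J1 ends → J1 and J2 overlap.
J5 starts exactly when J1 ends (back-to-back, no overlap), so nothing later overlaps J1 either.
J5 starts before J2 ends → J2 and J5 overlap.
J4 starts before J2 ends → J2 and J4 overlap.
J3 starts after J2 ends.
J4 starts after J5 ends, so nothing later overlaps J5 either.
J3 starts exactly when J4 ends (back-to-back, no overlap).
Overlapping pairs: J1 & J2, J2 & J4, J2 & J5 — 3 in total.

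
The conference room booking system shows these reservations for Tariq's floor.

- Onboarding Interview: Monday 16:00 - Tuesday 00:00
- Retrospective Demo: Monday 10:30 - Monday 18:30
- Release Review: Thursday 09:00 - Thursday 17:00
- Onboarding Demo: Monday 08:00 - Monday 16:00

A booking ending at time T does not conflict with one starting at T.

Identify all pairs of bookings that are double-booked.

Sorted by start: Onboarding Demo, Retrospective Demo, Onboarding Interview, Release Review.
Retrospective Demo starts before Onboarding Demo ends → Onboarding Demo and Retrospective Demo overlap.
Onboarding Interview starts exactly when Onboarding Demo ends (back-to-back, no overlap), so nothing later overlaps Onboarding Demo either.
Onboarding Interview starts before Retrospective Demo ends → Retrospective Demo and Onboarding Interview overlap.
Release Review starts after Retrospective Demo ends.
Release Review starts after Onboarding Interview ends.

Onboarding Demo & Retrospective Demo, Onboarding Interview & Retrospective Demo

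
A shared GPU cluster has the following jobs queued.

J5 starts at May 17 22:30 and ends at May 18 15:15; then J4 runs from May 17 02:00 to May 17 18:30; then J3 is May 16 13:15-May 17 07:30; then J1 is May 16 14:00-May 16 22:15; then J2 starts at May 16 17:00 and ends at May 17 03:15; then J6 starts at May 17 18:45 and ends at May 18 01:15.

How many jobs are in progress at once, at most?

Walk through starts and ends in time order (an end at T is processed before a start at T):
May 16 13:15 start J3 → 1
May 16 14:00 start J1 → 2
May 16 17:00 start J2 → 3
May 16 22:15 end J1 → 2
May 17 02:00 start J4 → 3
May 17 03:15 end J2 → 2
May 17 07:30 end J3 → 1
May 17 18:30 end J4 → 0
May 17 18:45 start J6 → 1
May 17 22:30 start J5 → 2
May 18 01:15 end J6 → 1
May 18 15:15 end J5 → 0
Peak is 3, at May 16 17:00 (J1, J2, J3).

3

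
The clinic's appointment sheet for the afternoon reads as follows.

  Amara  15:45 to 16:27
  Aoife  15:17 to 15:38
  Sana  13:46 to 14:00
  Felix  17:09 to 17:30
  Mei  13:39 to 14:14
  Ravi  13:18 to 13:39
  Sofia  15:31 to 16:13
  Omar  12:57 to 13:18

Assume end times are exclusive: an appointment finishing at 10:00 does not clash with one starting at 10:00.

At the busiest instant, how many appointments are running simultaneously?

Sweep the timeline, counting +1 at each start and −1 at each end (ends before starts at a tie):
12:57 start Omar → 1
13:18 end Omar → 0
13:18 start Ravi → 1
13:39 end Ravi → 0
13:39 start Mei → 1
13:46 start Sana → 2
14:00 end Sana → 1
14:14 end Mei → 0
15:17 start Aoife → 1
15:31 start Sofia → 2
15:38 end Aoife → 1
15:45 start Amara → 2
16:13 end Sofia → 1
16:27 end Amara → 0
17:09 start Felix → 1
17:30 end Felix → 0
Peak is 2, at 13:46 (Mei, Sana).

2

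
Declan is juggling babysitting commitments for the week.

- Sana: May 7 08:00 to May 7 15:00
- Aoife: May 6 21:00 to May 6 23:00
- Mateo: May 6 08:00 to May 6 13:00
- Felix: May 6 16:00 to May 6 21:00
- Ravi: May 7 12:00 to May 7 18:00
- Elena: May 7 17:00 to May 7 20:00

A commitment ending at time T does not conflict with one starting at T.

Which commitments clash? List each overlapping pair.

Two intervals overlap when each starts before the other ends.
Sorted by start: Mateo, Felix, Aoife, Sana, Ravi, Elena.
Felix starts after Mateo ends, so Mateo has no further overlaps.
Aoife starts exactly when Felix ends (back-to-back, no overlap), so Felix has no further overlaps.
Sana starts after Aoife ends, so Aoife has no further overlaps.
Ravi starts before Sana ends → Sana and Ravi overlap.
Elena starts after Sana ends.
Elena starts before Ravi ends → Ravi and Elena overlap.

Elena & Ravi, Ravi & Sana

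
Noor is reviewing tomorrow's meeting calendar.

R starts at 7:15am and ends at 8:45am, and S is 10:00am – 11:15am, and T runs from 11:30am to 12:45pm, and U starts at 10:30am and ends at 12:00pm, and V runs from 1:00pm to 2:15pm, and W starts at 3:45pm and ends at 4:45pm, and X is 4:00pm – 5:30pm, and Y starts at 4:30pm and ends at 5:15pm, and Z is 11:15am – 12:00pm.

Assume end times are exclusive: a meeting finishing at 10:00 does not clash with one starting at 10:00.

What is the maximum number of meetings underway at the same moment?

Walk through starts and ends in time order (an end at T is processed before a start at T):
7:15am start R → 1
8:45am end R → 0
10:00am start S → 1
10:30am start U → 2
11:15am end S → 1
11:15am start Z → 2
11:30am start T → 3
12:00pm end U → 2
12:00pm end Z → 1
12:45pm end T → 0
1:00pm start V → 1
2:15pm end V → 0
3:45pm start W → 1
4:00pm start X → 2
4:30pm start Y → 3
4:45pm end W → 2
5:15pm end Y → 1
5:30pm end X → 0
Peak is 3, at 11:30am (T, U, Z).

3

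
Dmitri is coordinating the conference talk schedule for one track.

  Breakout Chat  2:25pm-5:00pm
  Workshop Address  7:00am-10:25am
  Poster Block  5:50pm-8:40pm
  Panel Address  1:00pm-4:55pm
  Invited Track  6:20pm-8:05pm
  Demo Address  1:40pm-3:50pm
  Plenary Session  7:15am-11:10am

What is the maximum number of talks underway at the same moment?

3

Walk through starts and ends in time order (an end at T is processed before a start at T):
7:00am start Workshop Address → 1
7:15am start Plenary Session → 2
10:25am end Workshop Address → 1
11:10am end Plenary Session → 0
1:00pm start Panel Address → 1
1:40pm start Demo Address → 2
2:25pm start Breakout Chat → 3
3:50pm end Demo Address → 2
4:55pm end Panel Address → 1
5:00pm end Breakout Chat → 0
5:50pm start Poster Block → 1
6:20pm start Invited Track → 2
8:05pm end Invited Track → 1
8:40pm end Poster Block → 0
Peak is 3, at 2:25pm (Breakout Chat, Demo Address, Panel Address).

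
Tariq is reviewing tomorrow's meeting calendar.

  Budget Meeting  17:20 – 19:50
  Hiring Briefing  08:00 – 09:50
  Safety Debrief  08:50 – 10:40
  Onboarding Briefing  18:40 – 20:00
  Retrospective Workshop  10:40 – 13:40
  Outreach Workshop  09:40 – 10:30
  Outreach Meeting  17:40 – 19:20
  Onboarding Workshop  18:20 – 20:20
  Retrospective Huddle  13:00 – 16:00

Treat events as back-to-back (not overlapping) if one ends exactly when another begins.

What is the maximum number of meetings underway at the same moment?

4

Walk through starts and ends in time order (an end at T is processed before a start at T):
08:00 start Hiring Briefing → 1
08:50 start Safety Debrief → 2
09:40 start Outreach Workshop → 3
09:50 end Hiring Briefing → 2
10:30 end Outreach Workshop → 1
10:40 end Safety Debrief → 0
10:40 start Retrospective Workshop → 1
13:00 start Retrospective Huddle → 2
13:40 end Retrospective Workshop → 1
16:00 end Retrospective Huddle → 0
17:20 start Budget Meeting → 1
17:40 start Outreach Meeting → 2
18:20 start Onboarding Workshop → 3
18:40 start Onboarding Briefing → 4
19:20 end Outreach Meeting → 3
19:50 end Budget Meeting → 2
20:00 end Onboarding Briefing → 1
20:20 end Onboarding Workshop → 0
Peak is 4, at 18:40 (Budget Meeting, Onboarding Briefing, Onboarding Workshop, Outreach Meeting).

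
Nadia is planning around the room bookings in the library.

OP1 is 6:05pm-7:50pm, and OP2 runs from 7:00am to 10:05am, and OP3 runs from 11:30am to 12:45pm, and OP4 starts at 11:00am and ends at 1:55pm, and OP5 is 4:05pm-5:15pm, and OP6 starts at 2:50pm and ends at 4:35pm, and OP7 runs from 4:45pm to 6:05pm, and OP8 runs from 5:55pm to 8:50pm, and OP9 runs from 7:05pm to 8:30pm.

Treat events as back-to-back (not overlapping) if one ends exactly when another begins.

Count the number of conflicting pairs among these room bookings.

Sorted by start: OP2, OP4, OP3, OP6, OP5, OP7, OP8, OP1, OP9.
OP4 starts after OP2 ends, so OP2 has no further overlaps.
OP3 starts before OP4 ends → OP4 and OP3 overlap.
OP6 starts after OP4 ends, so OP4 has no further overlaps.
OP6 starts after OP3 ends, so OP3 has no further overlaps.
OP5 starts before OP6 ends → OP6 and OP5 overlap.
OP7 starts after OP6 ends, so OP6 has no further overlaps.
OP7 starts before OP5 ends → OP5 and OP7 overlap.
OP8 starts after OP5 ends, so OP5 has no further overlaps.
OP8 starts before OP7 ends → OP7 and OP8 overlap.
OP1 starts exactly when OP7 ends (back-to-back, no overlap), so OP7 has no further overlaps.
OP1 starts before OP8 ends → OP8 and OP1 overlap.
OP9 starts before OP8 ends → OP8 and OP9 overlap.
OP9 starts before OP1 ends → OP1 and OP9 overlap.
Overlapping pairs: OP1 & OP8, OP1 & OP9, OP3 & OP4, OP5 & OP6, OP5 & OP7, OP7 & OP8, OP8 & OP9 — 7 in total.

7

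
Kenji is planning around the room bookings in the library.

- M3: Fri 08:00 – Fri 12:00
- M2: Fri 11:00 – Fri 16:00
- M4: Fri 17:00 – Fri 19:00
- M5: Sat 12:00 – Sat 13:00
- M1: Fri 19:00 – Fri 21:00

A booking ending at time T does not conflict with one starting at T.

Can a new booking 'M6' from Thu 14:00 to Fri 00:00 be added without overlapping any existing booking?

M3: starts Fri 08:00 at or after M6 ends Fri 00:00 → clear.
M2: starts Fri 11:00 at or after M6 ends Fri 00:00 → clear.
M4: starts Fri 17:00 at or after M6 ends Fri 00:00 → clear.
M1: starts Fri 19:00 at or after M6 ends Fri 00:00 → clear.
M5: starts Sat 12:00 at or after M6 ends Fri 00:00 → clear.

Yes — the slot is free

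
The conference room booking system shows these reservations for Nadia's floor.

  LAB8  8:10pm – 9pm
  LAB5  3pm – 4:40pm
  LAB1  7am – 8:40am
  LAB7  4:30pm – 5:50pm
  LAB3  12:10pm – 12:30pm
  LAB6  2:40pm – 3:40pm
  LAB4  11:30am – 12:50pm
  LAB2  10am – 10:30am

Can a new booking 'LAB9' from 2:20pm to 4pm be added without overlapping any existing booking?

No — it overlaps LAB5, LAB6

LAB1: ends 8:40am at or before LAB9 starts 2:20pm → clear.
LAB2: ends 10:30am at or before LAB9 starts 2:20pm → clear.
LAB4: ends 12:50pm at or before LAB9 starts 2:20pm → clear.
LAB3: ends 12:30pm at or before LAB9 starts 2:20pm → clear.
LAB6: starts 2:40pm before LAB9 ends 4pm, and ends 3:40pm after LAB9 starts 2:20pm → overlap.
LAB5: starts 3pm before LAB9 ends 4pm, and ends 4:40pm after LAB9 starts 2:20pm → overlap.
LAB7: starts 4:30pm at or after LAB9 ends 4pm → clear.
LAB8: starts 8:10pm at or after LAB9 ends 4pm → clear.
LAB9 overlaps LAB5, LAB6.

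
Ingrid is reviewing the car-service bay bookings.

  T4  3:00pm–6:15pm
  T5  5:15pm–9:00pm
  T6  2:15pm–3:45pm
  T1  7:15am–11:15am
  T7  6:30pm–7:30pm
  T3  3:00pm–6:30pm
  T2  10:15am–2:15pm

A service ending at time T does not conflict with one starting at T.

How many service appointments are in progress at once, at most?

3

Sweep the timeline, counting +1 at each start and −1 at each end (ends before starts at a tie):
7:15am start T1 → 1
10:15am start T2 → 2
11:15am end T1 → 1
2:15pm end T2 → 0
2:15pm start T6 → 1
3:00pm start T3 → 2
3:00pm start T4 → 3
3:45pm end T6 → 2
5:15pm start T5 → 3
6:15pm end T4 → 2
6:30pm end T3 → 1
6:30pm start T7 → 2
7:30pm end T7 → 1
9:00pm end T5 → 0
Peak is 3, at 3:00pm (T3, T4, T6).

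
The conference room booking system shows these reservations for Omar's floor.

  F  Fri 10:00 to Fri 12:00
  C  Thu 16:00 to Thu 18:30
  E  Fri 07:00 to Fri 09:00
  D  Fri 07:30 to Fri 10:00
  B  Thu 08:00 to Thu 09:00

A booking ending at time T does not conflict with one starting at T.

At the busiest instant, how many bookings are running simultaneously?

2

Walk through starts and ends in time order (an end at T is processed before a start at T):
Thu 08:00 start B → 1
Thu 09:00 end B → 0
Thu 16:00 start C → 1
Thu 18:30 end C → 0
Fri 07:00 start E → 1
Fri 07:30 start D → 2
Fri 09:00 end E → 1
Fri 10:00 end D → 0
Fri 10:00 start F → 1
Fri 12:00 end F → 0
Peak is 2, at Fri 07:30 (D, E).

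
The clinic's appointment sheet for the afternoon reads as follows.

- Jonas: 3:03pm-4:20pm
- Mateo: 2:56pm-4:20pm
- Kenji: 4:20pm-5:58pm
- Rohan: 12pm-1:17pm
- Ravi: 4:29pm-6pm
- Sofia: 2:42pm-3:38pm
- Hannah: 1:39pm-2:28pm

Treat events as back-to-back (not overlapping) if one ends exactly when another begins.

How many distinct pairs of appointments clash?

4

Check each pair: they overlap iff neither finishes before the other starts.
Sorted by start: Rohan, Hannah, Sofia, Mateo, Jonas, Kenji, Ravi.
Hannah starts after Rohan ends; Rohan is clear from here.
Sofia starts after Hannah ends; Hannah is clear from here.
Mateo starts before Sofia ends → Sofia and Mateo overlap.
Jonas starts before Sofia ends → Sofia and Jonas overlap.
Kenji starts after Sofia ends; Sofia is clear from here.
Jonas starts before Mateo ends → Mateo and Jonas overlap.
Kenji starts exactly when Mateo ends (back-to-back, no overlap); Mateo is clear from here.
Kenji starts exactly when Jonas ends (back-to-back, no overlap); Jonas is clear from here.
Ravi starts before Kenji ends → Kenji and Ravi overlap.
Overlapping pairs: Jonas & Mateo, Jonas & Sofia, Kenji & Ravi, Mateo & Sofia — 4 in total.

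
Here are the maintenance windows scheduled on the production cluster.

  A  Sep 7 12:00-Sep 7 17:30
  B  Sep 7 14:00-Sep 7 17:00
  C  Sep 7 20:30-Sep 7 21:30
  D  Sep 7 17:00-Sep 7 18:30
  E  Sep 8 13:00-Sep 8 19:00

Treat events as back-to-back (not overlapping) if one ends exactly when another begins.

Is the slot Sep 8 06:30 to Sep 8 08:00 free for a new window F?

Yes — the slot is free

A: ends Sep 7 17:30 at or before F starts Sep 8 06:30 → clear.
B: ends Sep 7 17:00 at or before F starts Sep 8 06:30 → clear.
D: ends Sep 7 18:30 at or before F starts Sep 8 06:30 → clear.
C: ends Sep 7 21:30 at or before F starts Sep 8 06:30 → clear.
E: starts Sep 8 13:00 at or after F ends Sep 8 08:00 → clear.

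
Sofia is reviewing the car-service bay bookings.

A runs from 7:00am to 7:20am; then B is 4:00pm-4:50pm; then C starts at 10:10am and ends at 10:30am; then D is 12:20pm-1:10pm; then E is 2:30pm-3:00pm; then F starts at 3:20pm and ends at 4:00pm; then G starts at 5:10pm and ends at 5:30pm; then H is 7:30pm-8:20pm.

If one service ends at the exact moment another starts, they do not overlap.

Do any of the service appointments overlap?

Sorted by start: A, C, D, E, F, B, G, H.
C starts after A ends, so A has no further overlaps.
D starts after C ends, so C has no further overlaps.
E starts after D ends, so D has no further overlaps.
F starts after E ends, so E has no further overlaps.
B starts exactly when F ends (back-to-back, no overlap), so F has no further overlaps.
G starts after B ends, so B has no further overlaps.
H starts after G ends.
Every pair is clear; the schedule has no overlaps.

No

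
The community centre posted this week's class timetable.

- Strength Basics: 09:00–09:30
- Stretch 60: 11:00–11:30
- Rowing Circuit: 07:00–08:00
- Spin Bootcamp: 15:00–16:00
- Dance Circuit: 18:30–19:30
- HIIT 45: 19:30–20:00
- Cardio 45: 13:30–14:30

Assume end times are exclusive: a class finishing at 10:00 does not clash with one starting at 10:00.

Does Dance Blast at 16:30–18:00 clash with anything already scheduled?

No — it doesn't clash with anything

Rowing Circuit: ends 08:00 at or before Dance Blast starts 16:30 → clear.
Strength Basics: ends 09:30 at or before Dance Blast starts 16:30 → clear.
Stretch 60: ends 11:30 at or before Dance Blast starts 16:30 → clear.
Cardio 45: ends 14:30 at or before Dance Blast starts 16:30 → clear.
Spin Bootcamp: ends 16:00 at or before Dance Blast starts 16:30 → clear.
Dance Circuit: starts 18:30 at or after Dance Blast ends 18:00 → clear.
HIIT 45: starts 19:30 at or after Dance Blast ends 18:00 → clear.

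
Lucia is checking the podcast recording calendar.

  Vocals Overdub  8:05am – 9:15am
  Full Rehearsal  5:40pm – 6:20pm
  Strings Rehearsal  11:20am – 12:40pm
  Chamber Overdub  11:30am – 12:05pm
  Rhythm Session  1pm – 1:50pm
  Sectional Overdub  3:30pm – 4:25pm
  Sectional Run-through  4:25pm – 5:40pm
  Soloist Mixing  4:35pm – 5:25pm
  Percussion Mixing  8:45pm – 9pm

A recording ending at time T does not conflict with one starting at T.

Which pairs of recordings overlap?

Sorted by start: Vocals Overdub, Strings Rehearsal, Chamber Overdub, Rhythm Session, Sectional Overdub, Sectional Run-through, Soloist Mixing, Full Rehearsal, Percussion Mixing.
Strings Rehearsal starts after Vocals Overdub ends — done with Vocals Overdub.
Chamber Overdub starts before Strings Rehearsal ends → Strings Rehearsal and Chamber Overdub overlap.
Rhythm Session starts after Strings Rehearsal ends — done with Strings Rehearsal.
Rhythm Session starts after Chamber Overdub ends — done with Chamber Overdub.
Sectional Overdub starts after Rhythm Session ends — done with Rhythm Session.
Sectional Run-through starts exactly when Sectional Overdub ends (back-to-back, no overlap) — done with Sectional Overdub.
Soloist Mixing starts before Sectional Run-through ends → Sectional Run-through and Soloist Mixing overlap.
Full Rehearsal starts exactly when Sectional Run-through ends (back-to-back, no overlap) — done with Sectional Run-through.
Full Rehearsal starts after Soloist Mixing ends — done with Soloist Mixing.
Percussion Mixing starts after Full Rehearsal ends.

Chamber Overdub & Strings Rehearsal, Sectional Run-through & Soloist Mixing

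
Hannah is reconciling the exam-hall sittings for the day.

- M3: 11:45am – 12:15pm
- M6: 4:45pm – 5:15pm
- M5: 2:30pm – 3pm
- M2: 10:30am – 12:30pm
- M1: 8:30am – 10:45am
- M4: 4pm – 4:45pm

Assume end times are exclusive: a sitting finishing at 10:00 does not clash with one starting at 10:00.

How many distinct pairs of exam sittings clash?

Check each pair: they overlap iff neither finishes before the other starts.
Sorted by start: M1, M2, M3, M5, M4, M6.
M2 starts before M1 ends → M1 and M2 overlap.
M3 starts after M1 ends — done with M1.
M3 starts before M2 ends → M2 and M3 overlap.
M5 starts after M2 ends — done with M2.
M5 starts after M3 ends — done with M3.
M4 starts after M5 ends — done with M5.
M6 starts exactly when M4 ends (back-to-back, no overlap).
Overlapping pairs: M1 & M2, M2 & M3 — 2 in total.

2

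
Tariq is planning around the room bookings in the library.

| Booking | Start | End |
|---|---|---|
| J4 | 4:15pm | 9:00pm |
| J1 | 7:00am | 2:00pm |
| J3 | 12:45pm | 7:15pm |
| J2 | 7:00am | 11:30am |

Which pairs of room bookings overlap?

J1 & J2, J1 & J3, J3 & J4

Sorted by start: J1, J2, J3, J4.
J2 starts before J1 ends → J1 and J2 overlap.
J3 starts before J1 ends → J1 and J3 overlap.
J4 starts after J1 ends.
J3 starts after J2 ends, so J2 has no further overlaps.
J4 starts before J3 ends → J3 and J4 overlap.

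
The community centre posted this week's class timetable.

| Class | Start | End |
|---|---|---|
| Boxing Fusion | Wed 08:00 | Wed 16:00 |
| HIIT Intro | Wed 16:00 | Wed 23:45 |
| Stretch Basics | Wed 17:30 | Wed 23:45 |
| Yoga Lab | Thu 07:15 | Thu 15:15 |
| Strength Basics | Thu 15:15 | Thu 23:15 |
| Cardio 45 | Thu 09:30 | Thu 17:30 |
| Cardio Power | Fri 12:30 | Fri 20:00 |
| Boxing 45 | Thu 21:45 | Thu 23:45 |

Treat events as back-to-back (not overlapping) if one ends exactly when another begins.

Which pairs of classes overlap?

Sorted by start: Boxing Fusion, HIIT Intro, Stretch Basics, Yoga Lab, Cardio 45, Strength Basics, Boxing 45, Cardio Power.
HIIT Intro starts exactly when Boxing Fusion ends (back-to-back, no overlap); Boxing Fusion is clear from here.
Stretch Basics starts before HIIT Intro ends → HIIT Intro and Stretch Basics overlap.
Yoga Lab starts after HIIT Intro ends; HIIT Intro is clear from here.
Yoga Lab starts after Stretch Basics ends; Stretch Basics is clear from here.
Cardio 45 starts before Yoga Lab ends → Yoga Lab and Cardio 45 overlap.
Strength Basics starts exactly when Yoga Lab ends (back-to-back, no overlap); Yoga Lab is clear from here.
Strength Basics starts before Cardio 45 ends → Cardio 45 and Strength Basics overlap.
Boxing 45 starts after Cardio 45 ends; Cardio 45 is clear from here.
Boxing 45 starts before Strength Basics ends → Strength Basics and Boxing 45 overlap.
Cardio Power starts after Strength Basics ends.
Cardio Power starts after Boxing 45 ends.

Boxing 45 & Strength Basics, Cardio 45 & Strength Basics, Cardio 45 & Yoga Lab, HIIT Intro & Stretch Basics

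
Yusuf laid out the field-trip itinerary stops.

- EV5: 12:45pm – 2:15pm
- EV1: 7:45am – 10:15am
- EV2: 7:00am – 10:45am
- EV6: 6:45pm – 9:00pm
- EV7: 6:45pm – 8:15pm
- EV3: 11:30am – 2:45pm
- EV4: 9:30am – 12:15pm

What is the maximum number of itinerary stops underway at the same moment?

Sweep the timeline, counting +1 at each start and −1 at each end (ends before starts at a tie):
7:00am start EV2 → 1
7:45am start EV1 → 2
9:30am start EV4 → 3
10:15am end EV1 → 2
10:45am end EV2 → 1
11:30am start EV3 → 2
12:15pm end EV4 → 1
12:45pm start EV5 → 2
2:15pm end EV5 → 1
2:45pm end EV3 → 0
6:45pm start EV6 → 1
6:45pm start EV7 → 2
8:15pm end EV7 → 1
9:00pm end EV6 → 0
Peak is 3, at 9:30am (EV1, EV2, EV4).

3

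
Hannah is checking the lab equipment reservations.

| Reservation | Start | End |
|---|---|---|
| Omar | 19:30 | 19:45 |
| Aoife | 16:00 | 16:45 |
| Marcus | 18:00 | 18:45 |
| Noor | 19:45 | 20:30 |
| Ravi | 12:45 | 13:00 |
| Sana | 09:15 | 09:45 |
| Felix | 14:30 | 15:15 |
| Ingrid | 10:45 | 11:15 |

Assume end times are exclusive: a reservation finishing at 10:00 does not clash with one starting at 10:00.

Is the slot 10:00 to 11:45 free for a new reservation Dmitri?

Sana: ends 09:45 at or before Dmitri starts 10:00 → clear.
Ingrid: starts 10:45 before Dmitri ends 11:45, and ends 11:15 after Dmitri starts 10:00 → overlap.
Ravi: starts 12:45 at or after Dmitri ends 11:45 → clear.
Felix: starts 14:30 at or after Dmitri ends 11:45 → clear.
Aoife: starts 16:00 at or after Dmitri ends 11:45 → clear.
Marcus: starts 18:00 at or after Dmitri ends 11:45 → clear.
Omar: starts 19:30 at or after Dmitri ends 11:45 → clear.
Noor: starts 19:45 at or after Dmitri ends 11:45 → clear.
Dmitri overlaps Ingrid.

No — it overlaps Ingrid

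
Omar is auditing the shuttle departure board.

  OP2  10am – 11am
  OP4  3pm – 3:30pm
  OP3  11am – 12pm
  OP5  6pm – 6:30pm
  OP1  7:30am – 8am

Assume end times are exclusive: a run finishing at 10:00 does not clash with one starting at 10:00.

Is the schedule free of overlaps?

Yes

Sorted by start: OP1, OP2, OP3, OP4, OP5.
OP2 starts after OP1 ends, so OP1 has no further overlaps.
OP3 starts exactly when OP2 ends (back-to-back, no overlap), so OP2 has no further overlaps.
OP4 starts after OP3 ends, so OP3 has no further overlaps.
OP5 starts after OP4 ends.
Every pair is clear; the schedule has no overlaps.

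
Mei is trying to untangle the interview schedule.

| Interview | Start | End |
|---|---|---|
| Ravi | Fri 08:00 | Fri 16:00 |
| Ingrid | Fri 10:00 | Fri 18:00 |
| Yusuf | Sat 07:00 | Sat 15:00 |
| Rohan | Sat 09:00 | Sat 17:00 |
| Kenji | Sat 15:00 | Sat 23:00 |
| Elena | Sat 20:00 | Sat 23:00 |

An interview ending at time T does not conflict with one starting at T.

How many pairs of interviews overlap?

Sorted by start: Ravi, Ingrid, Yusuf, Rohan, Kenji, Elena.
Ingrid starts before Ravi ends → Ravi and Ingrid overlap.
Yusuf starts after Ravi ends; Ravi is clear from here.
Yusuf starts after Ingrid ends; Ingrid is clear from here.
Rohan starts before Yusuf ends → Yusuf and Rohan overlap.
Kenji starts exactly when Yusuf ends (back-to-back, no overlap); Yusuf is clear from here.
Kenji starts before Rohan ends → Rohan and Kenji overlap.
Elena starts after Rohan ends.
Elena starts before Kenji ends → Kenji and Elena overlap.
Overlapping pairs: Elena & Kenji, Ingrid & Ravi, Kenji & Rohan, Rohan & Yusuf — 4 in total.

4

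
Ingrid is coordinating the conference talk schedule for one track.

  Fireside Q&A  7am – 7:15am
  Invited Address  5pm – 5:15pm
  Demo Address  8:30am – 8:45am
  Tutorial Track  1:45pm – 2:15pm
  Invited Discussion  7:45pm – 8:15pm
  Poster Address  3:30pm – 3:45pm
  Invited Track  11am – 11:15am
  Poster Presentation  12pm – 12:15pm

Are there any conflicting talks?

Sorted by start: Fireside Q&A, Demo Address, Invited Track, Poster Presentation, Tutorial Track, Poster Address, Invited Address, Invited Discussion.
Demo Address starts after Fireside Q&A ends, so Fireside Q&A has no further overlaps.
Invited Track starts after Demo Address ends, so Demo Address has no further overlaps.
Poster Presentation starts after Invited Track ends, so Invited Track has no further overlaps.
Tutorial Track starts after Poster Presentation ends, so Poster Presentation has no further overlaps.
Poster Address starts after Tutorial Track ends, so Tutorial Track has no further overlaps.
Invited Address starts after Poster Address ends, so Poster Address has no further overlaps.
Invited Discussion starts after Invited Address ends.
Every pair is clear; the schedule has no overlaps.

No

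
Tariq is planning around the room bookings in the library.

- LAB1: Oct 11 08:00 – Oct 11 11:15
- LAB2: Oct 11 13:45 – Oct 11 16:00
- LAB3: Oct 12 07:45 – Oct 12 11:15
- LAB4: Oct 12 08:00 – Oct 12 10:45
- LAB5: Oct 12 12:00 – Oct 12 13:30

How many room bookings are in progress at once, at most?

Walk through starts and ends in time order (an end at T is processed before a start at T):
Oct 11 08:00 start LAB1 → 1
Oct 11 11:15 end LAB1 → 0
Oct 11 13:45 start LAB2 → 1
Oct 11 16:00 end LAB2 → 0
Oct 12 07:45 start LAB3 → 1
Oct 12 08:00 start LAB4 → 2
Oct 12 10:45 end LAB4 → 1
Oct 12 11:15 end LAB3 → 0
Oct 12 12:00 start LAB5 → 1
Oct 12 13:30 end LAB5 → 0
Peak is 2, at Oct 12 08:00 (LAB3, LAB4).

2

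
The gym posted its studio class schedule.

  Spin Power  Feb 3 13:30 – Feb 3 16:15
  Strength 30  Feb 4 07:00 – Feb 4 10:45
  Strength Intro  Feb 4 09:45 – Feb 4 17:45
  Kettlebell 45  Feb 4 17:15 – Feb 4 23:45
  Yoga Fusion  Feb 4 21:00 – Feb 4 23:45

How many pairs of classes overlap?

Sorted by start: Spin Power, Strength 30, Strength Intro, Kettlebell 45, Yoga Fusion.
Strength 30 starts after Spin Power ends; Spin Power is clear from here.
Strength Intro starts before Strength 30 ends → Strength 30 and Strength Intro overlap.
Kettlebell 45 starts after Strength 30 ends; Strength 30 is clear from here.
Kettlebell 45 starts before Strength Intro ends → Strength Intro and Kettlebell 45 overlap.
Yoga Fusion starts after Strength Intro ends.
Yoga Fusion starts before Kettlebell 45 ends → Kettlebell 45 and Yoga Fusion overlap.
Overlapping pairs: Kettlebell 45 & Strength Intro, Kettlebell 45 & Yoga Fusion, Strength 30 & Strength Intro — 3 in total.

3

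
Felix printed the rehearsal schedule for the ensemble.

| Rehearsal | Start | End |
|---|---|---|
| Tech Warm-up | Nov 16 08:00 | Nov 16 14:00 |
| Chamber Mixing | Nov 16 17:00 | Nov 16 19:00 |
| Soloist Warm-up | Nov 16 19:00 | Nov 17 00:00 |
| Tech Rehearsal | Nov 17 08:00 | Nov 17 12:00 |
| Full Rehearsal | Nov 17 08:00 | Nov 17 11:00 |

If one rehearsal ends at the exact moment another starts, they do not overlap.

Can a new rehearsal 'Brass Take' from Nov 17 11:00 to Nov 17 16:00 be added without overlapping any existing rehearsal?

No — it overlaps Tech Rehearsal

Tech Warm-up: ends Nov 16 14:00 at or before Brass Take starts Nov 17 11:00 → clear.
Chamber Mixing: ends Nov 16 19:00 at or before Brass Take starts Nov 17 11:00 → clear.
Soloist Warm-up: ends Nov 17 00:00 at or before Brass Take starts Nov 17 11:00 → clear.
Tech Rehearsal: starts Nov 17 08:00 before Brass Take ends Nov 17 16:00, and ends Nov 17 12:00 after Brass Take starts Nov 17 11:00 → overlap.
Full Rehearsal: ends Nov 17 11:00 at or before Brass Take starts Nov 17 11:00 → clear.
Brass Take overlaps Tech Rehearsal.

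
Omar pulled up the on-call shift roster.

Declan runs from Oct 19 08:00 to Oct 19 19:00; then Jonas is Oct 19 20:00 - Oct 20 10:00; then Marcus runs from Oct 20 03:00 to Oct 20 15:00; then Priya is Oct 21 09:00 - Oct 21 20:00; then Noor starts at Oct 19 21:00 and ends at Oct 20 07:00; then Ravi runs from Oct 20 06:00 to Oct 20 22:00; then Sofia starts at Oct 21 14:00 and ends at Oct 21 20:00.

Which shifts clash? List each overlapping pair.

Jonas & Marcus, Jonas & Noor, Jonas & Ravi, Marcus & Noor, Marcus & Ravi, Noor & Ravi, Priya & Sofia

Sorted by start: Declan, Jonas, Noor, Marcus, Ravi, Priya, Sofia.
Jonas starts after Declan ends, so nothing later overlaps Declan either.
Noor starts before Jonas ends → Jonas and Noor overlap.
Marcus starts before Jonas ends → Jonas and Marcus overlap.
Ravi starts before Jonas ends → Jonas and Ravi overlap.
Priya starts after Jonas ends, so nothing later overlaps Jonas either.
Marcus starts before Noor ends → Noor and Marcus overlap.
Ravi starts before Noor ends → Noor and Ravi overlap.
Priya starts after Noor ends, so nothing later overlaps Noor either.
Ravi starts before Marcus ends → Marcus and Ravi overlap.
Priya starts after Marcus ends, so nothing later overlaps Marcus either.
Priya starts after Ravi ends, so nothing later overlaps Ravi either.
Sofia starts before Priya ends → Priya and Sofia overlap.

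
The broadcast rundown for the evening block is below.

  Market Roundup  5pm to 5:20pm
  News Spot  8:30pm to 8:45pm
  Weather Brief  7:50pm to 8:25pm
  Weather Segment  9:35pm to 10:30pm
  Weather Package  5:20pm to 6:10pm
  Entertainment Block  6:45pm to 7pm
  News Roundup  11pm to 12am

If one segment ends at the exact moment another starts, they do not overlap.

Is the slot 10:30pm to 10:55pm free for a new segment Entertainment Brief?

Yes — the slot is free

Market Roundup: ends 5:20pm at or before Entertainment Brief starts 10:30pm → clear.
Weather Package: ends 6:10pm at or before Entertainment Brief starts 10:30pm → clear.
Entertainment Block: ends 7pm at or before Entertainment Brief starts 10:30pm → clear.
Weather Brief: ends 8:25pm at or before Entertainment Brief starts 10:30pm → clear.
News Spot: ends 8:45pm at or before Entertainment Brief starts 10:30pm → clear.
Weather Segment: ends 10:30pm at or before Entertainment Brief starts 10:30pm → clear.
News Roundup: starts 11pm at or after Entertainment Brief ends 10:55pm → clear.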